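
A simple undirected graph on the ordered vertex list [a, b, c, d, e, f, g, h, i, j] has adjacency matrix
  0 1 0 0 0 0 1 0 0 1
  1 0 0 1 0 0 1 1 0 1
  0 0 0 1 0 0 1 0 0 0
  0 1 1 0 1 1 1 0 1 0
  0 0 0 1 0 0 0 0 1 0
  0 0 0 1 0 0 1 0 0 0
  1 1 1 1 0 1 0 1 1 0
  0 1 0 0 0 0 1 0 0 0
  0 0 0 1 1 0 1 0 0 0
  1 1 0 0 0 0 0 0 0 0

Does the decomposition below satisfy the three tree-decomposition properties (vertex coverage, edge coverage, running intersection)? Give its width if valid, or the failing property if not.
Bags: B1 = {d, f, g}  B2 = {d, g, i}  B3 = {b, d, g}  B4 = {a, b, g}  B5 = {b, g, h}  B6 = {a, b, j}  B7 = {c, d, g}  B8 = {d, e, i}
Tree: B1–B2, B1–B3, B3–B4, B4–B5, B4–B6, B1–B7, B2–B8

Yes; width 2.

Vertex coverage: the bags together contain {a, b, c, d, e, f, g, h, i, j}, the full vertex set. Edge coverage: each edge of G has both endpoints in at least one bag. Running intersection: for every vertex, the bags containing it form a connected subtree. All three properties hold, so this is a valid tree decomposition of width max|bag| − 1 = 2, and hence tw(G) ≤ 2.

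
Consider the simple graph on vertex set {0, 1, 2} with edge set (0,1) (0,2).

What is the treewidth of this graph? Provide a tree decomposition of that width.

Every bag has size at most 2, so the width is 2 − 1 = 1 and tw(G) ≤ 1. Any graph with an edge has treewidth ≥ 1, and G has the edge 2–0. Combining the bounds, tw(G) = 1.

Treewidth 1.
Bags: B1 = {0, 2}  B2 = {0, 1}
Tree: B1–B2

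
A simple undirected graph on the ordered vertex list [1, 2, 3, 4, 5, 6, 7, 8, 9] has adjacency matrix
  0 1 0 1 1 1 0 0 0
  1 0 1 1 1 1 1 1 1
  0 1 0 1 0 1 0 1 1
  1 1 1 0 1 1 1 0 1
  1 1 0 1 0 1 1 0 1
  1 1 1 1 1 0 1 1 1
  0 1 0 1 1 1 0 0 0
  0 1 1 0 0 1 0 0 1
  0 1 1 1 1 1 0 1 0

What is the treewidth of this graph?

4

A width-4 tree decomposition is:
Bags: B1 = {2, 4, 5, 6, 9}  B2 = {1, 2, 4, 5, 6}  B3 = {2, 3, 4, 6, 9}  B4 = {2, 4, 5, 6, 7}  B5 = {2, 3, 6, 8, 9}
Tree: B1–B2, B1–B3, B1–B4, B3–B5
Every bag has size at most 5, so the width is 5 − 1 = 4 and tw(G) ≤ 4. Conversely, {2, 3, 6, 8, 9} is a clique of size 5, and the vertices of any clique must share a bag in every tree decomposition; so some bag has ≥ 5 vertices and tw(G) ≥ 4. Combining the bounds, tw(G) = 4.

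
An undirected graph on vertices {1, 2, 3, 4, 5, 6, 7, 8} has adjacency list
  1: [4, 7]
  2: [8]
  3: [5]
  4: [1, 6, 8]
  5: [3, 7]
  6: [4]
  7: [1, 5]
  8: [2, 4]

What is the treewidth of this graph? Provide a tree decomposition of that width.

Treewidth 1.
One optimal decomposition is:
Bags: B1 = {1, 4}  B2 = {1, 7}  B3 = {4, 8}  B4 = {5, 7}  B5 = {3, 5}  B6 = {4, 6}  B7 = {2, 8}
Tree: B1–B2, B1–B3, B2–B4, B4–B5, B1–B6, B3–B7

Every bag has size at most 2, so the width is 2 − 1 = 1 and tw(G) ≤ 1. Any graph with an edge has treewidth ≥ 1, and G has the edge 1–4. Combining the bounds, tw(G) = 1.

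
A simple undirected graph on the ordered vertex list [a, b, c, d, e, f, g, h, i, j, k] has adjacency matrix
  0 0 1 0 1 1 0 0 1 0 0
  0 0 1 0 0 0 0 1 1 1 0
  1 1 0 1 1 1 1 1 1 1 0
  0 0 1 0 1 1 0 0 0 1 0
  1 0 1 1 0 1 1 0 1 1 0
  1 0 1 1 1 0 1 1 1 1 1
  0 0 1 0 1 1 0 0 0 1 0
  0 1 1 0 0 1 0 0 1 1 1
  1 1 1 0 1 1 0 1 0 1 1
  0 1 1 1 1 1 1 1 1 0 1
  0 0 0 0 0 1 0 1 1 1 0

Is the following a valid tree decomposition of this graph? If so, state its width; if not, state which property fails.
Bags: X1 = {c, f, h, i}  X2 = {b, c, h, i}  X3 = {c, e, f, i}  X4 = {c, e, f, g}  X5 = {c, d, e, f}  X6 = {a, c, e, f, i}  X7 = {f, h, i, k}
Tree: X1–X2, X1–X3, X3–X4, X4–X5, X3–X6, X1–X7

A tree decomposition must satisfy three properties: every vertex lies in some bag; for every edge, both endpoints lie together in some bag; and for every vertex, the bags containing it form a connected subtree. Here vertex j appears in no bag, so the decomposition is invalid.

No — vertex j appears in no bag.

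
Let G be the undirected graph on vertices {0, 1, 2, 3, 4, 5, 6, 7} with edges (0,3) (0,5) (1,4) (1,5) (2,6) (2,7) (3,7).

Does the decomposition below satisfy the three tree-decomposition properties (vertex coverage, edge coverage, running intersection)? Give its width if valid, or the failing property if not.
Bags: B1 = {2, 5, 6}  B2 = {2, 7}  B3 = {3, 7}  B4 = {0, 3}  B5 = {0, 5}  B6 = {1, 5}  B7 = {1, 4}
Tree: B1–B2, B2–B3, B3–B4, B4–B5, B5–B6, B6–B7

A tree decomposition must satisfy three properties: every vertex lies in some bag; for every edge, both endpoints lie together in some bag; and for every vertex, the bags containing it form a connected subtree. Here bags containing vertex 5 are not connected in the tree, so the decomposition is invalid.

No — bags containing vertex 5 are not connected in the tree.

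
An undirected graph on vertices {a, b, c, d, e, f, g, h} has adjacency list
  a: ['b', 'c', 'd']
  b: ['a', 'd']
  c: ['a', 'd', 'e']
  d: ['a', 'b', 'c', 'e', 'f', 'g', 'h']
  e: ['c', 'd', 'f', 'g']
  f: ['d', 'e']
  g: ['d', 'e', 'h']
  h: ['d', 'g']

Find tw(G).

A width-2 tree decomposition is:
Bags: B1 = {c, d, e}  B2 = {d, e, f}  B3 = {a, c, d}  B4 = {a, b, d}  B5 = {d, e, g}  B6 = {d, g, h}
Tree: B1–B2, B1–B3, B3–B4, B1–B5, B5–B6
Each bag holds 3 vertices, so the decomposition has width 2, which upper-bounds the treewidth. For the lower bound, the 3 vertices {d, e, g} are pairwise adjacent, and any tree decomposition puts a clique entirely inside one bag — forcing width ≥ 2. The upper and lower bounds meet at 2, so that is the treewidth.

2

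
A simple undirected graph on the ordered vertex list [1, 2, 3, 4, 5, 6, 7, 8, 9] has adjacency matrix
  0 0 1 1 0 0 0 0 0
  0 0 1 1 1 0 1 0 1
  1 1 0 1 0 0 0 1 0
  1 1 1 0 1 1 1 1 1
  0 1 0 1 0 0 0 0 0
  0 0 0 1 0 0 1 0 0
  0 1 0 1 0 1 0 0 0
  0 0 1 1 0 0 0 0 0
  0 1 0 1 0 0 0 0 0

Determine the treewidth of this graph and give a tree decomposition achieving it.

Treewidth 2.
Bags: B1 = {2, 3, 4}  B2 = {2, 4, 9}  B3 = {3, 4, 8}  B4 = {2, 4, 5}  B5 = {2, 4, 7}  B6 = {1, 3, 4}  B7 = {4, 6, 7}
Tree: B1–B2, B1–B3, B2–B4, B4–B5, B1–B6, B5–B7

The largest bag has 3 vertices, giving width 2; this decomposition certifies tw(G) ≤ 2. Conversely, {3, 4, 8} is a clique of size 3, and the vertices of any clique must share a bag in every tree decomposition; so some bag has ≥ 3 vertices and tw(G) ≥ 2. The upper and lower bounds meet at 2, so that is the treewidth.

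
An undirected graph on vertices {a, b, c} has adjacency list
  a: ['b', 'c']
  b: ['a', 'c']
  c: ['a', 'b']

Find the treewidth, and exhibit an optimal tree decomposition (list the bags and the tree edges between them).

Treewidth 2.
Bags: B1 = {a, b, c}
Tree: (single bag)

With just one bag of size 3, the width is 3 − 1 = 2, so tw(G) ≤ 2. Conversely, {a, b, c} is a clique of size 3, and the vertices of any clique must share a bag in every tree decomposition; so some bag has ≥ 3 vertices and tw(G) ≥ 2. Therefore the treewidth is 2.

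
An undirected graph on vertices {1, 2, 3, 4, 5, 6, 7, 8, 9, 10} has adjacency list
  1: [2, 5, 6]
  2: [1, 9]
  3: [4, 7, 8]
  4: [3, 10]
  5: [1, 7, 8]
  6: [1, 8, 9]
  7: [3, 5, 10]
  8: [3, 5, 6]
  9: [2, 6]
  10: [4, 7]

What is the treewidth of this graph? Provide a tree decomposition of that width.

The largest bag has 3 vertices, giving width 2; this decomposition certifies tw(G) ≤ 2. Since 9–2–1–6–9 is a cycle in G, G is not acyclic. Forests are exactly the graphs of treewidth ≤ 1, so tw(G) ≥ 2. Therefore the treewidth is 2.

Treewidth 2.
One such decomposition:
Bags: B1 = {2, 6, 9}  B2 = {1, 2, 6}  B3 = {1, 6, 8}  B4 = {1, 5, 8}  B5 = {3, 5, 8}  B6 = {3, 5, 7}  B7 = {3, 4, 7}  B8 = {4, 7, 10}
Tree: B1–B2, B2–B3, B3–B4, B4–B5, B5–B6, B6–B7, B7–B8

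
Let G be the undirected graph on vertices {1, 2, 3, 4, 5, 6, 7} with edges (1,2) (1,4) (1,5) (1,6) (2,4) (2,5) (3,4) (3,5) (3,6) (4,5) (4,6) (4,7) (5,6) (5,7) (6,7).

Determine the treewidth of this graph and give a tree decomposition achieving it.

Treewidth 3.
One optimal decomposition is:
Bags: B1 = {1, 4, 5, 6}  B2 = {3, 4, 5, 6}  B3 = {4, 5, 6, 7}  B4 = {1, 2, 4, 5}
Tree: B1–B2, B2–B3, B1–B4

Every bag has size at most 4, so the width is 4 − 1 = 3 and tw(G) ≤ 3. Conversely, {1, 2, 4, 5} is a clique of size 4, and the vertices of any clique must share a bag in every tree decomposition; so some bag has ≥ 4 vertices and tw(G) ≥ 3. Combining the bounds, tw(G) = 3.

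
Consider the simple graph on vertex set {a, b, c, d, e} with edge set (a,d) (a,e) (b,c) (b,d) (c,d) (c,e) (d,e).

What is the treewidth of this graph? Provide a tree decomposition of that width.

The largest bag has 3 vertices, giving width 2; this decomposition certifies tw(G) ≤ 2. Conversely, {c, d, e} is a clique of size 3, and the vertices of any clique must share a bag in every tree decomposition; so some bag has ≥ 3 vertices and tw(G) ≥ 2. Therefore the treewidth is 2.

Treewidth 2.
One optimal decomposition is:
Bags: B1 = {c, d, e}  B2 = {a, d, e}  B3 = {b, c, d}
Tree: B1–B2, B1–B3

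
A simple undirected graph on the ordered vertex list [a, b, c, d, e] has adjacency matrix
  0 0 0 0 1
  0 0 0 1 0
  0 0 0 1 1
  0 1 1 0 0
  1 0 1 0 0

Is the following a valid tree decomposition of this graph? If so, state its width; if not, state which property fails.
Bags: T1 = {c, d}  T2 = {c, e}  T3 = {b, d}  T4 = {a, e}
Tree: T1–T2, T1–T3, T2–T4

Checking the three conditions: (i) the bags cover all of {a, b, c, d, e}; (ii) for each edge, some bag contains both endpoints; (iii) the bags containing any fixed vertex form a subtree. All hold, so the decomposition is valid with width 2 − 1 = 1.

Yes; width 1.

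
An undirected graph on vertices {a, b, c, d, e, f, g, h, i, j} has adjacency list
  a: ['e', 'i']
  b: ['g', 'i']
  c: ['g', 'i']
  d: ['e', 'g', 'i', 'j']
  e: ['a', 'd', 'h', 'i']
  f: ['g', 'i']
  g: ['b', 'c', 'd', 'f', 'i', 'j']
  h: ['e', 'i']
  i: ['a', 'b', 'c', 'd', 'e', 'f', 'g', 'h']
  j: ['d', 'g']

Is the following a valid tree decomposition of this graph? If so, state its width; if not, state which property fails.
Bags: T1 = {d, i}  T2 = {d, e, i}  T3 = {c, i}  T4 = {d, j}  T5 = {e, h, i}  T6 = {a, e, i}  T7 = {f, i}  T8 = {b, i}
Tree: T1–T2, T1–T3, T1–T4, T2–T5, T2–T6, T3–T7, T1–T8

A tree decomposition must satisfy three properties: every vertex lies in some bag; for every edge, both endpoints lie together in some bag; and for every vertex, the bags containing it form a connected subtree. Here vertex g appears in no bag, so the decomposition is invalid.

No — vertex g appears in no bag.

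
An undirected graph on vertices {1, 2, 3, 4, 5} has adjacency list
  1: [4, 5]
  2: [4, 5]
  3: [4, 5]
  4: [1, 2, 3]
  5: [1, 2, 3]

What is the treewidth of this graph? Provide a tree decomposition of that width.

The largest bag has 3 vertices, giving width 2; this decomposition certifies tw(G) ≤ 2. The edges 3–4–2–5–3 form a cycle, so G is not a tree and its treewidth is at least 2. The upper and lower bounds meet at 2, so that is the treewidth.

Treewidth 2.
One such decomposition:
Bags: B1 = {3, 4, 5}  B2 = {2, 4, 5}  B3 = {1, 4, 5}
Tree: B1–B2, B2–B3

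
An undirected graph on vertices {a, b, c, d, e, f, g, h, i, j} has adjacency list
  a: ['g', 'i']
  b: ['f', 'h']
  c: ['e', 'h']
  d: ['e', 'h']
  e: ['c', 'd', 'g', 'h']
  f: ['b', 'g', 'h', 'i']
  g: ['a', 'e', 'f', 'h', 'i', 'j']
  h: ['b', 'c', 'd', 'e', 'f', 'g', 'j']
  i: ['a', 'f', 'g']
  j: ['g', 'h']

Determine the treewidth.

A width-2 tree decomposition is:
Bags: B1 = {f, g, h}  B2 = {e, g, h}  B3 = {c, e, h}  B4 = {b, f, h}  B5 = {f, g, i}  B6 = {g, h, j}  B7 = {d, e, h}  B8 = {a, g, i}
Tree: B1–B2, B2–B3, B1–B4, B1–B5, B1–B6, B2–B7, B5–B8
Each bag holds 3 vertices, so the decomposition has width 2, which upper-bounds the treewidth. On the other hand G contains the 3-clique {d, e, h}. A clique must lie in a single bag of any decomposition, so no decomposition can have width below 2. The upper and lower bounds meet at 2, so that is the treewidth.

2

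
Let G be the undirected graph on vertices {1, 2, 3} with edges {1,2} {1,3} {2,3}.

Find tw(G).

2

A width-2 tree decomposition is:
Bags: B1 = {1, 2, 3}
Tree: (single bag)
A single bag containing all 3 vertices is trivially a valid decomposition of width 2. Conversely, {1, 2, 3} is a clique of size 3, and the vertices of any clique must share a bag in every tree decomposition; so some bag has ≥ 3 vertices and tw(G) ≥ 2. The upper and lower bounds meet at 2, so that is the treewidth.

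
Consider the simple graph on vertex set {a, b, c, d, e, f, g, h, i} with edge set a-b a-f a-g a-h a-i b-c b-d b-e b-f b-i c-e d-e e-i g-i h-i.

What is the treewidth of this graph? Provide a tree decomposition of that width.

Every bag has size at most 3, so the width is 3 − 1 = 2 and tw(G) ≤ 2. For the lower bound, the 3 vertices {a, g, i} are pairwise adjacent, and any tree decomposition puts a clique entirely inside one bag — forcing width ≥ 2. Hence tw(G) = 2 exactly.

Treewidth 2.
One such decomposition:
Bags: B1 = {a, b, f}  B2 = {a, b, i}  B3 = {b, e, i}  B4 = {a, g, i}  B5 = {a, h, i}  B6 = {b, c, e}  B7 = {b, d, e}
Tree: B1–B2, B2–B3, B2–B4, B4–B5, B3–B6, B3–B7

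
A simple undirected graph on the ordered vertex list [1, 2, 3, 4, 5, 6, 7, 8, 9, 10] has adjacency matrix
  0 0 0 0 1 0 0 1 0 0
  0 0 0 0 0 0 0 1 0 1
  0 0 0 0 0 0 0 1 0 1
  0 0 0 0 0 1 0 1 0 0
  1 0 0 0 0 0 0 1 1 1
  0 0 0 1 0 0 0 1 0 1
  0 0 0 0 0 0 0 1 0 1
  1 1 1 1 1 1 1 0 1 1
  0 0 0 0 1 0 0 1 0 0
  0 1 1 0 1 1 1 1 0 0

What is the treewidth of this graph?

2

A width-2 tree decomposition is:
Bags: B1 = {5, 8, 10}  B2 = {5, 8, 9}  B3 = {2, 8, 10}  B4 = {3, 8, 10}  B5 = {6, 8, 10}  B6 = {1, 5, 8}  B7 = {4, 6, 8}  B8 = {7, 8, 10}
Tree: B1–B2, B1–B3, B1–B4, B1–B5, B2–B6, B5–B7, B3–B8
The largest bag has 3 vertices, giving width 2; this decomposition certifies tw(G) ≤ 2. On the other hand G contains the 3-clique {1, 5, 8}. A clique must lie in a single bag of any decomposition, so no decomposition can have width below 2. The upper and lower bounds meet at 2, so that is the treewidth.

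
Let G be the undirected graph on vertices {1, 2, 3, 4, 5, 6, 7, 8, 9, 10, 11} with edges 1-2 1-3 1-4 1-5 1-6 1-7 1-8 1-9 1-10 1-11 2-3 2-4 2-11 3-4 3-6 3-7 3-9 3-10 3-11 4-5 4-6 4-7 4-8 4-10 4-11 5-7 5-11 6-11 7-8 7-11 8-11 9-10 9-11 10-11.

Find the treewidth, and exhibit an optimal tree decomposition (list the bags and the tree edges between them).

Treewidth 4.
One such decomposition:
Bags: B1 = {1, 3, 4, 10, 11}  B2 = {1, 2, 3, 4, 11}  B3 = {1, 3, 4, 7, 11}  B4 = {1, 4, 7, 8, 11}  B5 = {1, 3, 9, 10, 11}  B6 = {1, 3, 4, 6, 11}  B7 = {1, 4, 5, 7, 11}
Tree: B1–B2, B1–B3, B3–B4, B1–B5, B3–B6, B4–B7

Each bag holds 5 vertices, so the decomposition has width 4, which upper-bounds the treewidth. For the lower bound, the 5 vertices {1, 3, 9, 10, 11} are pairwise adjacent, and any tree decomposition puts a clique entirely inside one bag — forcing width ≥ 4. Combining the bounds, tw(G) = 4.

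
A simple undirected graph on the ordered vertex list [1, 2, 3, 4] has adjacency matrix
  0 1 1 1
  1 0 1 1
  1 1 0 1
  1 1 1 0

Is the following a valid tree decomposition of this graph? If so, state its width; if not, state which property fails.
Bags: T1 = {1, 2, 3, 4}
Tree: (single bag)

Yes; width 3.

Vertex coverage: the bags together contain {1, 2, 3, 4}, the full vertex set. Edge coverage: each edge of G has both endpoints in at least one bag. Running intersection: for every vertex, the bags containing it form a connected subtree. All three properties hold, so this is a valid tree decomposition of width max|bag| − 1 = 3, and hence tw(G) ≤ 3.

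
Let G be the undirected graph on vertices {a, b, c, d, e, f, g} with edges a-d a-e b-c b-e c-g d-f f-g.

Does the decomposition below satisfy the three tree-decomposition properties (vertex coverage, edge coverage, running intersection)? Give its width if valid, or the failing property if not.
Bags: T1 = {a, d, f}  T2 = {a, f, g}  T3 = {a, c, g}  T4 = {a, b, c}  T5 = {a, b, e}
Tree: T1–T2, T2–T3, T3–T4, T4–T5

Every vertex of G appears in some bag (union = {a, b, c, d, e, f, g}); every edge is covered by a bag; and for each vertex v the set of bags containing v is connected in the bag tree. The decomposition is therefore valid. The largest bag has 3 vertices, so the width is 2.

Yes; width 2.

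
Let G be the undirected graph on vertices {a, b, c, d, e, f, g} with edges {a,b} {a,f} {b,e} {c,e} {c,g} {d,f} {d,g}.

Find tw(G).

A width-2 tree decomposition is:
Bags: B1 = {c, e, g}  B2 = {d, e, g}  B3 = {d, e, f}  B4 = {a, e, f}  B5 = {a, b, e}
Tree: B1–B2, B2–B3, B3–B4, B4–B5
Each bag holds 3 vertices, so the decomposition has width 2, which upper-bounds the treewidth. For the lower bound, G contains the cycle e–c–g–d–f–a–b–e, so G is not a forest; only forests have treewidth ≤ 1, hence tw(G) ≥ 2. Therefore the treewidth is 2.

2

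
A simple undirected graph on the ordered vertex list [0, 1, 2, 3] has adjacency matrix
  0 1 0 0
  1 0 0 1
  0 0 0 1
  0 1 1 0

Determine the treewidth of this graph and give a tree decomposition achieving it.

Treewidth 1.
One optimal decomposition is:
Bags: B1 = {1, 3}  B2 = {0, 1}  B3 = {2, 3}
Tree: B1–B2, B1–B3

The largest bag has 2 vertices, giving width 1; this decomposition certifies tw(G) ≤ 1. G has an edge, so its treewidth is at least 1. Combining the bounds, tw(G) = 1.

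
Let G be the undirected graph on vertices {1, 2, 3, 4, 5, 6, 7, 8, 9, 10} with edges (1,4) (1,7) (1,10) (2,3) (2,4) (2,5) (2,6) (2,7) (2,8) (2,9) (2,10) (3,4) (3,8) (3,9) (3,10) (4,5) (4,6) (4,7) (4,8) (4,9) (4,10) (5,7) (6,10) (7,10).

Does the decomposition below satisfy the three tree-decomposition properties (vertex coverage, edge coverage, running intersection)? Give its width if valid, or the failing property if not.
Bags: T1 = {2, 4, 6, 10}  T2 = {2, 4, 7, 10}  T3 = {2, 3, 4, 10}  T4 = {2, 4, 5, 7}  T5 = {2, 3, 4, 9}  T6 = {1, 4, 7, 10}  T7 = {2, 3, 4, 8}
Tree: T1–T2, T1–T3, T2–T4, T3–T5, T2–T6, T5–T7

Yes; width 3.

Vertex coverage: the bags together contain {1, 2, 3, 4, 5, 6, 7, 8, 9, 10}, the full vertex set. Edge coverage: each edge of G has both endpoints in at least one bag. Running intersection: for every vertex, the bags containing it form a connected subtree. All three properties hold, so this is a valid tree decomposition of width max|bag| − 1 = 3, and hence tw(G) ≤ 3.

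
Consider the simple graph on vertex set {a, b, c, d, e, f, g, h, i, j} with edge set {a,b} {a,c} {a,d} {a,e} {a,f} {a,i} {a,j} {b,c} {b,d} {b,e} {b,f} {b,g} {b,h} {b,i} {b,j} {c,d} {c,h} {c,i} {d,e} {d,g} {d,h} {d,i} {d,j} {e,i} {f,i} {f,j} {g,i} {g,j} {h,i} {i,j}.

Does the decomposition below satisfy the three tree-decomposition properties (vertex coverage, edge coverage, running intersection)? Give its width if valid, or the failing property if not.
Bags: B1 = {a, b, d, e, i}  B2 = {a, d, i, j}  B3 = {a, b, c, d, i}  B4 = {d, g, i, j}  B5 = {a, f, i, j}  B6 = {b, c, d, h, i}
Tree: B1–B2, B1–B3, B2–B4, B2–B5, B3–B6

A tree decomposition must satisfy three properties: every vertex lies in some bag; for every edge, both endpoints lie together in some bag; and for every vertex, the bags containing it form a connected subtree. Here edge (b,j) lies in no bag, so the decomposition is invalid.

No — edge (b,j) lies in no bag.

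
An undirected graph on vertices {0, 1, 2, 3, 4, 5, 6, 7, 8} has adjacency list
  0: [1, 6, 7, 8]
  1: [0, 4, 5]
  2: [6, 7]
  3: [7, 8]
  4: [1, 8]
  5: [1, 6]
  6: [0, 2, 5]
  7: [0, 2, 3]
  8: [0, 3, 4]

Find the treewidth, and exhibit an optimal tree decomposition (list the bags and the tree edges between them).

Every bag has size at most 4, so the width is 4 − 1 = 3 and tw(G) ≤ 3. For the lower bound: the 4 vertex sets {3,4,8}, {7}, {0}, {1,2,5,6} are disjoint, each induces a connected subgraph, and every pair is joined by at least one edge of G. Contracting each set to a single vertex therefore yields K_{4} as a minor, and since treewidth is minor-monotone, tw(G) ≥ tw(K_{4}) = 3. The upper and lower bounds meet at 3, so that is the treewidth.

Treewidth 3.
Bags: B1 = {3, 4, 7, 8}  B2 = {0, 4, 7, 8}  B3 = {0, 1, 4, 7}  B4 = {0, 1, 2, 7}  B5 = {0, 1, 2, 6}  B6 = {1, 2, 5, 6}
Tree: B1–B2, B2–B3, B3–B4, B4–B5, B5–B6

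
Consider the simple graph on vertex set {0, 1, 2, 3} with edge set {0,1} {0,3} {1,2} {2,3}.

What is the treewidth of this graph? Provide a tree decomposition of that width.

Treewidth 2.
One optimal decomposition is:
Bags: B1 = {0, 2, 3}  B2 = {0, 1, 2}
Tree: B1–B2

The largest bag has 3 vertices, giving width 2; this decomposition certifies tw(G) ≤ 2. The edges 2–3–0–1–2 form a cycle, so G is not a tree and its treewidth is at least 2. Combining the bounds, tw(G) = 2.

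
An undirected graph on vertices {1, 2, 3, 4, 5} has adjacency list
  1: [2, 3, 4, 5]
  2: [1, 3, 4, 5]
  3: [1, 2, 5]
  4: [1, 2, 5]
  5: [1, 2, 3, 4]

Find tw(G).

3

A width-3 tree decomposition is:
Bags: B1 = {1, 2, 4, 5}  B2 = {1, 2, 3, 5}
Tree: B1–B2
Each bag holds 4 vertices, so the decomposition has width 3, which upper-bounds the treewidth. For the lower bound, the 4 vertices {1, 2, 3, 5} are pairwise adjacent, and any tree decomposition puts a clique entirely inside one bag — forcing width ≥ 3. Therefore the treewidth is 3.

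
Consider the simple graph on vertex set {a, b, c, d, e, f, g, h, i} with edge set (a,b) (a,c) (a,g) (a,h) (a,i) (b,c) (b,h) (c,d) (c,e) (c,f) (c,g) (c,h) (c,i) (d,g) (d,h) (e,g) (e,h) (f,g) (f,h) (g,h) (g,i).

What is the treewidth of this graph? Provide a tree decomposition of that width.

The largest bag has 4 vertices, giving width 3; this decomposition certifies tw(G) ≤ 3. On the other hand G contains the 4-clique {c, d, g, h}. A clique must lie in a single bag of any decomposition, so no decomposition can have width below 3. Combining the bounds, tw(G) = 3.

Treewidth 3.
One optimal decomposition is:
Bags: B1 = {a, c, g, h}  B2 = {a, c, g, i}  B3 = {c, f, g, h}  B4 = {a, b, c, h}  B5 = {c, e, g, h}  B6 = {c, d, g, h}
Tree: B1–B2, B1–B3, B1–B4, B1–B5, B5–B6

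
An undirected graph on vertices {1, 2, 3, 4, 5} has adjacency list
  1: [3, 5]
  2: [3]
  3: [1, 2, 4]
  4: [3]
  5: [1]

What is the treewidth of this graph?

1

A width-1 tree decomposition is:
Bags: B1 = {1, 3}  B2 = {1, 5}  B3 = {3, 4}  B4 = {2, 3}
Tree: B1–B2, B1–B3, B1–B4
Each bag holds 2 vertices, so the decomposition has width 1, which upper-bounds the treewidth. G has an edge, so its treewidth is at least 1. Hence tw(G) = 1 exactly.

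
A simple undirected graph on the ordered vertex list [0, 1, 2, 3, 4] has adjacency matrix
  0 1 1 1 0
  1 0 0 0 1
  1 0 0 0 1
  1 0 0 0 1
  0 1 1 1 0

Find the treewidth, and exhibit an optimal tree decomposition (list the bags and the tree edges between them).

Every bag has size at most 3, so the width is 3 − 1 = 2 and tw(G) ≤ 2. Since 4–3–0–2–4 is a cycle in G, G is not acyclic. Forests are exactly the graphs of treewidth ≤ 1, so tw(G) ≥ 2. Hence tw(G) = 2 exactly.

Treewidth 2.
One optimal decomposition is:
Bags: B1 = {0, 3, 4}  B2 = {0, 2, 4}  B3 = {0, 1, 4}
Tree: B1–B2, B2–B3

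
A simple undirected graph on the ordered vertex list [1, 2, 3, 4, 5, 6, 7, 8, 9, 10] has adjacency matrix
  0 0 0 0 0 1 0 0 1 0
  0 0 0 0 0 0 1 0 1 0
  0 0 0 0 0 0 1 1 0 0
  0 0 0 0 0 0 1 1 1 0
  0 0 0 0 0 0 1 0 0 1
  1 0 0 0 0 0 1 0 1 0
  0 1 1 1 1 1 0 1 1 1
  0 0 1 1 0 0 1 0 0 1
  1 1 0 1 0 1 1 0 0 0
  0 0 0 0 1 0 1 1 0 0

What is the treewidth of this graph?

2

A width-2 tree decomposition is:
Bags: B1 = {4, 7, 9}  B2 = {6, 7, 9}  B3 = {2, 7, 9}  B4 = {4, 7, 8}  B5 = {1, 6, 9}  B6 = {7, 8, 10}  B7 = {3, 7, 8}  B8 = {5, 7, 10}
Tree: B1–B2, B1–B3, B1–B4, B2–B5, B4–B6, B6–B7, B6–B8
The largest bag has 3 vertices, giving width 2; this decomposition certifies tw(G) ≤ 2. For the lower bound, the 3 vertices {1, 6, 9} are pairwise adjacent, and any tree decomposition puts a clique entirely inside one bag — forcing width ≥ 2. The upper and lower bounds meet at 2, so that is the treewidth.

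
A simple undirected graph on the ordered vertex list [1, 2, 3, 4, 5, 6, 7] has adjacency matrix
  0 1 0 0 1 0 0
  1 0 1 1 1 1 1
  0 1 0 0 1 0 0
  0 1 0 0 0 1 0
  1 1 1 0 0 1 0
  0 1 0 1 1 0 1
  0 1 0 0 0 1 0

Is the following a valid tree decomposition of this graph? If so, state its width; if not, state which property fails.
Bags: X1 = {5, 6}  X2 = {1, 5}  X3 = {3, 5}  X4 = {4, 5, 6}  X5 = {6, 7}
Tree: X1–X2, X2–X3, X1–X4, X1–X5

A tree decomposition must satisfy three properties: every vertex lies in some bag; for every edge, both endpoints lie together in some bag; and for every vertex, the bags containing it form a connected subtree. Here vertex 2 appears in no bag, so the decomposition is invalid.

No — vertex 2 appears in no bag.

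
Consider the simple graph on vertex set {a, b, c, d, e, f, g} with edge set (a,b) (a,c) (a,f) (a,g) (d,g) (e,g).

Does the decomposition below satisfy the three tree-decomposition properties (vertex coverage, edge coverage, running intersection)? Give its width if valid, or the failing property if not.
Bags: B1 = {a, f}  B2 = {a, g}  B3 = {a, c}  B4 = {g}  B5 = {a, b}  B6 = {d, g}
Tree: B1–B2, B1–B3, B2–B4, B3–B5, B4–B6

No — vertex e appears in no bag.

A tree decomposition must satisfy three properties: every vertex lies in some bag; for every edge, both endpoints lie together in some bag; and for every vertex, the bags containing it form a connected subtree. Here vertex e appears in no bag, so the decomposition is invalid.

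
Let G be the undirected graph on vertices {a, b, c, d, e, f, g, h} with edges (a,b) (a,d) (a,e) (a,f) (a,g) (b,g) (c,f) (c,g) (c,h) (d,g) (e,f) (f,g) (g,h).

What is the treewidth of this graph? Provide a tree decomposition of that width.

Treewidth 2.
Bags: B1 = {a, d, g}  B2 = {a, f, g}  B3 = {c, f, g}  B4 = {c, g, h}  B5 = {a, e, f}  B6 = {a, b, g}
Tree: B1–B2, B2–B3, B3–B4, B2–B5, B1–B6

Each bag holds 3 vertices, so the decomposition has width 2, which upper-bounds the treewidth. Conversely, {c, g, h} is a clique of size 3, and the vertices of any clique must share a bag in every tree decomposition; so some bag has ≥ 3 vertices and tw(G) ≥ 2. Hence tw(G) = 2 exactly.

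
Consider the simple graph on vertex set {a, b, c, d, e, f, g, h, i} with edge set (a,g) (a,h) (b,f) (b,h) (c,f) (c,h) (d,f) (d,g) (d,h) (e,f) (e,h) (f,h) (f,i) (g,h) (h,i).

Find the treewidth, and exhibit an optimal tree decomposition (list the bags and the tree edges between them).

Treewidth 2.
One optimal decomposition is:
Bags: B1 = {d, f, h}  B2 = {c, f, h}  B3 = {f, h, i}  B4 = {e, f, h}  B5 = {b, f, h}  B6 = {d, g, h}  B7 = {a, g, h}
Tree: B1–B2, B2–B3, B1–B4, B2–B5, B1–B6, B6–B7

Each bag holds 3 vertices, so the decomposition has width 2, which upper-bounds the treewidth. For the lower bound, the 3 vertices {d, g, h} are pairwise adjacent, and any tree decomposition puts a clique entirely inside one bag — forcing width ≥ 2. The upper and lower bounds meet at 2, so that is the treewidth.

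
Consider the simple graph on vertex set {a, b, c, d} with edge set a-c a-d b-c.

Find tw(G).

A width-1 tree decomposition is:
Bags: B1 = {a, d}  B2 = {a, c}  B3 = {b, c}
Tree: B1–B2, B2–B3
Every bag has size at most 2, so the width is 2 − 1 = 1 and tw(G) ≤ 1. Since G has at least one edge (e.g. d–a), it is not an edgeless graph, so tw(G) ≥ 1. The upper and lower bounds meet at 1, so that is the treewidth.

1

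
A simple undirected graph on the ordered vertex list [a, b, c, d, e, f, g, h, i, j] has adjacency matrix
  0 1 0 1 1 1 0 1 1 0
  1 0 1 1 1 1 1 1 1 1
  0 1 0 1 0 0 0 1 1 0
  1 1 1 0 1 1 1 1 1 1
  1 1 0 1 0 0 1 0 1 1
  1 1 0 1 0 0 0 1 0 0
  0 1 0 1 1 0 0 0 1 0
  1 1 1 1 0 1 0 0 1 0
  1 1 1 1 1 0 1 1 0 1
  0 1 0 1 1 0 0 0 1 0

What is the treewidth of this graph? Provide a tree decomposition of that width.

The largest bag has 5 vertices, giving width 4; this decomposition certifies tw(G) ≤ 4. Conversely, {a, b, d, f, h} is a clique of size 5, and the vertices of any clique must share a bag in every tree decomposition; so some bag has ≥ 5 vertices and tw(G) ≥ 4. Therefore the treewidth is 4.

Treewidth 4.
Bags: B1 = {a, b, d, e, i}  B2 = {a, b, d, h, i}  B3 = {b, d, e, g, i}  B4 = {b, c, d, h, i}  B5 = {a, b, d, f, h}  B6 = {b, d, e, i, j}
Tree: B1–B2, B1–B3, B2–B4, B2–B5, B1–B6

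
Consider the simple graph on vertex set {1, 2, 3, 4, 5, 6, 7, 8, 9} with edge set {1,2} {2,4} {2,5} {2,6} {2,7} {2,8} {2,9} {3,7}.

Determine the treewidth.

1

A width-1 tree decomposition is:
Bags: B1 = {2, 8}  B2 = {2, 4}  B3 = {2, 7}  B4 = {2, 6}  B5 = {2, 9}  B6 = {2, 5}  B7 = {3, 7}  B8 = {1, 2}
Tree: B1–B2, B2–B3, B2–B4, B2–B5, B2–B6, B3–B7, B1–B8
The largest bag has 2 vertices, giving width 1; this decomposition certifies tw(G) ≤ 1. Any graph with an edge has treewidth ≥ 1, and G has the edge 2–8. The upper and lower bounds meet at 1, so that is the treewidth.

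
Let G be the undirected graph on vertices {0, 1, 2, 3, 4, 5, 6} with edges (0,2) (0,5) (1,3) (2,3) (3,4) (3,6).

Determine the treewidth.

A width-1 tree decomposition is:
Bags: B1 = {2, 3}  B2 = {0, 2}  B3 = {3, 4}  B4 = {0, 5}  B5 = {3, 6}  B6 = {1, 3}
Tree: B1–B2, B1–B3, B2–B4, B3–B5, B3–B6
Every bag has size at most 2, so the width is 2 − 1 = 1 and tw(G) ≤ 1. Any graph with an edge has treewidth ≥ 1, and G has the edge 2–3. Therefore the treewidth is 1.

1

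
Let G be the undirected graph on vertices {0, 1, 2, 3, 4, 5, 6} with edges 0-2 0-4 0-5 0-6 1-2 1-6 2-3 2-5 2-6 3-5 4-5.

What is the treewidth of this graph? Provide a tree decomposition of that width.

Every bag has size at most 3, so the width is 3 − 1 = 2 and tw(G) ≤ 2. On the other hand G contains the 3-clique {0, 2, 5}. A clique must lie in a single bag of any decomposition, so no decomposition can have width below 2. Hence tw(G) = 2 exactly.

Treewidth 2.
One such decomposition:
Bags: B1 = {0, 2, 5}  B2 = {0, 2, 6}  B3 = {1, 2, 6}  B4 = {2, 3, 5}  B5 = {0, 4, 5}
Tree: B1–B2, B2–B3, B1–B4, B1–B5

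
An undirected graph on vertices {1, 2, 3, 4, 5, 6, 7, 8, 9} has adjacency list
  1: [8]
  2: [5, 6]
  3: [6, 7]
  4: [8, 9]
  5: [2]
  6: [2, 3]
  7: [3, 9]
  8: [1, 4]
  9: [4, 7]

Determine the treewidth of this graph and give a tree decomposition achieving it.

Each bag holds 2 vertices, so the decomposition has width 1, which upper-bounds the treewidth. Since G has at least one edge (e.g. 1–8), it is not an edgeless graph, so tw(G) ≥ 1. Therefore the treewidth is 1.

Treewidth 1.
One optimal decomposition is:
Bags: B1 = {1, 8}  B2 = {4, 8}  B3 = {4, 9}  B4 = {7, 9}  B5 = {3, 7}  B6 = {3, 6}  B7 = {2, 6}  B8 = {2, 5}
Tree: B1–B2, B2–B3, B3–B4, B4–B5, B5–B6, B6–B7, B7–B8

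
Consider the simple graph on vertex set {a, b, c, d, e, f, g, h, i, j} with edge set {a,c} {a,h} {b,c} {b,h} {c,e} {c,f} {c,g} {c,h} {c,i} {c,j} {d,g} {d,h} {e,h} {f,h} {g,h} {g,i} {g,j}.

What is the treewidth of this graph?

2

A width-2 tree decomposition is:
Bags: B1 = {c, g, j}  B2 = {c, g, h}  B3 = {a, c, h}  B4 = {c, g, i}  B5 = {d, g, h}  B6 = {b, c, h}  B7 = {c, e, h}  B8 = {c, f, h}
Tree: B1–B2, B2–B3, B2–B4, B2–B5, B3–B6, B2–B7, B2–B8
Every bag has size at most 3, so the width is 3 − 1 = 2 and tw(G) ≤ 2. On the other hand G contains the 3-clique {d, g, h}. A clique must lie in a single bag of any decomposition, so no decomposition can have width below 2. The upper and lower bounds meet at 2, so that is the treewidth.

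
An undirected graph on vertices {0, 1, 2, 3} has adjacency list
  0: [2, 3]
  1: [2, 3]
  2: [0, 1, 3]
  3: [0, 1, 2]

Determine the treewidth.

2

A width-2 tree decomposition is:
Bags: B1 = {1, 2, 3}  B2 = {0, 2, 3}
Tree: B1–B2
Every bag has size at most 3, so the width is 3 − 1 = 2 and tw(G) ≤ 2. Conversely, {0, 2, 3} is a clique of size 3, and the vertices of any clique must share a bag in every tree decomposition; so some bag has ≥ 3 vertices and tw(G) ≥ 2. The upper and lower bounds meet at 2, so that is the treewidth.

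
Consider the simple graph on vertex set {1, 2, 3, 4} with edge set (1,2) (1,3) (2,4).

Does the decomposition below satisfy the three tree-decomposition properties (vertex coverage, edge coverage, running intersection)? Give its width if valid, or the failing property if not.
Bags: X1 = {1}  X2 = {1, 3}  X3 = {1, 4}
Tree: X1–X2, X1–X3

No — vertex 2 appears in no bag.

A tree decomposition must satisfy three properties: every vertex lies in some bag; for every edge, both endpoints lie together in some bag; and for every vertex, the bags containing it form a connected subtree. Here vertex 2 appears in no bag, so the decomposition is invalid.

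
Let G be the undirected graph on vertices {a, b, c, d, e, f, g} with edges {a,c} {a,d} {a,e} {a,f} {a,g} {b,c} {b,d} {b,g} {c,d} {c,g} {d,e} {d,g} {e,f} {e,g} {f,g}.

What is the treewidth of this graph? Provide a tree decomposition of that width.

Each bag holds 4 vertices, so the decomposition has width 3, which upper-bounds the treewidth. On the other hand G contains the 4-clique {a, d, e, g}. A clique must lie in a single bag of any decomposition, so no decomposition can have width below 3. Therefore the treewidth is 3.

Treewidth 3.
Bags: B1 = {a, d, e, g}  B2 = {a, e, f, g}  B3 = {a, c, d, g}  B4 = {b, c, d, g}
Tree: B1–B2, B1–B3, B3–B4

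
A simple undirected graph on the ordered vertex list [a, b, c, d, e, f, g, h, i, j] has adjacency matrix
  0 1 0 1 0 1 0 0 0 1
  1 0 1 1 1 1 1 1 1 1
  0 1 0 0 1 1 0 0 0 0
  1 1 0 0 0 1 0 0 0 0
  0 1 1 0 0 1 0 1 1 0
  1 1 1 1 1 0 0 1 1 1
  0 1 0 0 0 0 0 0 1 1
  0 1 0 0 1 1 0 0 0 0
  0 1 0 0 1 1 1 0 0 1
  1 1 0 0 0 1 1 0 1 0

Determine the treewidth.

A width-3 tree decomposition is:
Bags: B1 = {b, f, i, j}  B2 = {a, b, f, j}  B3 = {a, b, d, f}  B4 = {b, e, f, i}  B5 = {b, e, f, h}  B6 = {b, g, i, j}  B7 = {b, c, e, f}
Tree: B1–B2, B2–B3, B1–B4, B4–B5, B1–B6, B4–B7
Every bag has size at most 4, so the width is 4 − 1 = 3 and tw(G) ≤ 3. For the lower bound, the 4 vertices {b, g, i, j} are pairwise adjacent, and any tree decomposition puts a clique entirely inside one bag — forcing width ≥ 3. Therefore the treewidth is 3.

3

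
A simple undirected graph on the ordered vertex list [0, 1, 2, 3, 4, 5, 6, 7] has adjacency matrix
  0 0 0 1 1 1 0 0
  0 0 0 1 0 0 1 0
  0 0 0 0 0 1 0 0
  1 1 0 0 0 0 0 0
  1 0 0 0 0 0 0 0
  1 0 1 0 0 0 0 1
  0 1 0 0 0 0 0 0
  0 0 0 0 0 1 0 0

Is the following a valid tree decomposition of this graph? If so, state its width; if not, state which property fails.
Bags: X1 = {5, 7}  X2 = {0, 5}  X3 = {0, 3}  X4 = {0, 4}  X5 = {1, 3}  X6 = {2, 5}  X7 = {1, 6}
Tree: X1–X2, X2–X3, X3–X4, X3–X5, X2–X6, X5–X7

Vertex coverage: the bags together contain {0, 1, 2, 3, 4, 5, 6, 7}, the full vertex set. Edge coverage: each edge of G has both endpoints in at least one bag. Running intersection: for every vertex, the bags containing it form a connected subtree. All three properties hold, so this is a valid tree decomposition of width max|bag| − 1 = 1, and hence tw(G) ≤ 1.

Yes; width 1.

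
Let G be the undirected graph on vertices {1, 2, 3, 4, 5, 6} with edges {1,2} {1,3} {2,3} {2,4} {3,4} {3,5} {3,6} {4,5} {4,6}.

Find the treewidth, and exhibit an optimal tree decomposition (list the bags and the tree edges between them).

The largest bag has 3 vertices, giving width 2; this decomposition certifies tw(G) ≤ 2. Conversely, {1, 2, 3} is a clique of size 3, and the vertices of any clique must share a bag in every tree decomposition; so some bag has ≥ 3 vertices and tw(G) ≥ 2. The upper and lower bounds meet at 2, so that is the treewidth.

Treewidth 2.
One such decomposition:
Bags: B1 = {2, 3, 4}  B2 = {1, 2, 3}  B3 = {3, 4, 5}  B4 = {3, 4, 6}
Tree: B1–B2, B1–B3, B3–B4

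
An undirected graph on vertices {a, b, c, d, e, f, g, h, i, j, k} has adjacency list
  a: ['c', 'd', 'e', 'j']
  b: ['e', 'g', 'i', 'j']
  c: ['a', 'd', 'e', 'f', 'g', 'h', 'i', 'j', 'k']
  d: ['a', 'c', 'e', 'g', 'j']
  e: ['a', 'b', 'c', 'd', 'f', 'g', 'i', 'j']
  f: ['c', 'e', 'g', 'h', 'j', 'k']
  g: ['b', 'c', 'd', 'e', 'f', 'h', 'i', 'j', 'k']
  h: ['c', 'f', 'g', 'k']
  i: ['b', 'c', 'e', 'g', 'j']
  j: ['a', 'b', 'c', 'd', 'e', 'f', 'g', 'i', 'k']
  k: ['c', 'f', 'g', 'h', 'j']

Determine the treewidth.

A width-4 tree decomposition is:
Bags: B1 = {c, e, f, g, j}  B2 = {c, f, g, j, k}  B3 = {c, e, g, i, j}  B4 = {c, d, e, g, j}  B5 = {b, e, g, i, j}  B6 = {c, f, g, h, k}  B7 = {a, c, d, e, j}
Tree: B1–B2, B1–B3, B3–B4, B3–B5, B2–B6, B4–B7
Every bag has size at most 5, so the width is 5 − 1 = 4 and tw(G) ≤ 4. For the lower bound, the 5 vertices {c, d, e, g, j} are pairwise adjacent, and any tree decomposition puts a clique entirely inside one bag — forcing width ≥ 4. Therefore the treewidth is 4.

4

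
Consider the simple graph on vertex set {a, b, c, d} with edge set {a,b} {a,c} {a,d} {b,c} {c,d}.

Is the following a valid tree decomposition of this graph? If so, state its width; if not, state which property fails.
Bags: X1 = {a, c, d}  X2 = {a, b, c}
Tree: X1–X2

Vertex coverage: the bags together contain {a, b, c, d}, the full vertex set. Edge coverage: each edge of G has both endpoints in at least one bag. Running intersection: for every vertex, the bags containing it form a connected subtree. All three properties hold, so this is a valid tree decomposition of width max|bag| − 1 = 2, and hence tw(G) ≤ 2.

Yes; width 2.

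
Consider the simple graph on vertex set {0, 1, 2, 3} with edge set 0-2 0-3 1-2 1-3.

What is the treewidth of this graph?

2

A width-2 tree decomposition is:
Bags: B1 = {0, 1, 3}  B2 = {0, 1, 2}
Tree: B1–B2
Every bag has size at most 3, so the width is 3 − 1 = 2 and tw(G) ≤ 2. For the lower bound, G contains the cycle 1–3–0–2–1, so G is not a forest; only forests have treewidth ≤ 1, hence tw(G) ≥ 2. Hence tw(G) = 2 exactly.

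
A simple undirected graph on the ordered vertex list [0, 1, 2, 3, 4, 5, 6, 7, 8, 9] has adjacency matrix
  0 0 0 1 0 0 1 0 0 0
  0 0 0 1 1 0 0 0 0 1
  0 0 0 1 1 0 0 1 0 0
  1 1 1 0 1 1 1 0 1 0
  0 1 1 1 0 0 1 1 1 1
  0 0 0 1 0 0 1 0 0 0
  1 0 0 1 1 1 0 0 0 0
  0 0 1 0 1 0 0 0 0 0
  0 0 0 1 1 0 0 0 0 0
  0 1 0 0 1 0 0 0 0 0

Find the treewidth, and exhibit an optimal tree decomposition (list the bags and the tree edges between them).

Each bag holds 3 vertices, so the decomposition has width 2, which upper-bounds the treewidth. On the other hand G contains the 3-clique {1, 4, 9}. A clique must lie in a single bag of any decomposition, so no decomposition can have width below 2. The upper and lower bounds meet at 2, so that is the treewidth.

Treewidth 2.
One such decomposition:
Bags: B1 = {3, 4, 6}  B2 = {0, 3, 6}  B3 = {2, 3, 4}  B4 = {3, 5, 6}  B5 = {2, 4, 7}  B6 = {1, 3, 4}  B7 = {1, 4, 9}  B8 = {3, 4, 8}
Tree: B1–B2, B1–B3, B1–B4, B3–B5, B3–B6, B6–B7, B6–B8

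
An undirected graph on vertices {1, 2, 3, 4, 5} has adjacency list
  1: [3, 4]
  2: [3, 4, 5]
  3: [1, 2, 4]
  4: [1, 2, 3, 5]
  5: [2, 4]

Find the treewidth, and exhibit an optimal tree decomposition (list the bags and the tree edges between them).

Treewidth 2.
Bags: B1 = {2, 4, 5}  B2 = {2, 3, 4}  B3 = {1, 3, 4}
Tree: B1–B2, B2–B3

The largest bag has 3 vertices, giving width 2; this decomposition certifies tw(G) ≤ 2. On the other hand G contains the 3-clique {1, 3, 4}. A clique must lie in a single bag of any decomposition, so no decomposition can have width below 2. Therefore the treewidth is 2.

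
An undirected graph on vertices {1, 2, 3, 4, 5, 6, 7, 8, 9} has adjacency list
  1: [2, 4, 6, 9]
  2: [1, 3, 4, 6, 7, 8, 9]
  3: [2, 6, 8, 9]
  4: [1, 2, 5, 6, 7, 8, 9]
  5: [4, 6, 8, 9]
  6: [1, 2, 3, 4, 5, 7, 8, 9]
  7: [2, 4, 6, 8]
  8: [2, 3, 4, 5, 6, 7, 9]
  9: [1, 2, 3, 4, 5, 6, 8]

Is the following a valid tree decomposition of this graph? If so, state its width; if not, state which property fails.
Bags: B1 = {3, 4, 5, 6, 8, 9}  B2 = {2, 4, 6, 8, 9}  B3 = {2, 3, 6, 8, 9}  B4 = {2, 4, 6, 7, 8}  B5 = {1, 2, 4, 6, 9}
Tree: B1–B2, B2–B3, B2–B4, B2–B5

A tree decomposition must satisfy three properties: every vertex lies in some bag; for every edge, both endpoints lie together in some bag; and for every vertex, the bags containing it form a connected subtree. Here bags containing vertex 3 are not connected in the tree, so the decomposition is invalid.

No — bags containing vertex 3 are not connected in the tree.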